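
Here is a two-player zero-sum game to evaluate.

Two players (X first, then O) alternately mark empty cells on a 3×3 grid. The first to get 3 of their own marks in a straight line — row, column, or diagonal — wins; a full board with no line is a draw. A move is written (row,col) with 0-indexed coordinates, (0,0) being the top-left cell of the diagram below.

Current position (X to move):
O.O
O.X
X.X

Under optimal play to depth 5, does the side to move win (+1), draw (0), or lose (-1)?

value(O.O/O.X/X.X, X) = +1

ply 1, X at O.O/O.X/X.X | (0,1)=+0→OXO/O.X/X.X; (1,1)=-1→O.O/OXX/X.X; (2,1)=+1→O.O/O.X/XXX*
ply 2: O.O/O.X/XXX is terminal -1 (O); from O.O/O.X/X.X depth 5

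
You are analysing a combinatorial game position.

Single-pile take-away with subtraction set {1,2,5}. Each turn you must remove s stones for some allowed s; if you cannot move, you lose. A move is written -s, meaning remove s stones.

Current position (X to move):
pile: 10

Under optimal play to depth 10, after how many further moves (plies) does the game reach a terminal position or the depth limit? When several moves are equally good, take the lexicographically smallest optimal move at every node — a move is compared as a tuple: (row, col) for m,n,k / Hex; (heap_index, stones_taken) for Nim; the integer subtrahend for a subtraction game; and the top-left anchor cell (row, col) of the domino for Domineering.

PV length from [10]: 7 plies

[10] X move#1: -1:+1/9*, -2:-1/8, -5:-1/5
[9] O move#2: -1:-1/8*, -2:-1/7, -5:-1/4
[8] X move#3: -1:-1/7, -2:+1/6*, -5:+1/3
[6] O move#4: -1:-1/5*, -2:-1/4, -5:-1/1
[5] X move#5: -1:-1/4, -2:+1/3*, -5:+1/0
[3] O move#6: -1:-1/2*, -2:-1/1
[2] X move#7: -1:-1/1, -2:+1/0*
[0] end (terminal -1, O#8); searched 10 to 10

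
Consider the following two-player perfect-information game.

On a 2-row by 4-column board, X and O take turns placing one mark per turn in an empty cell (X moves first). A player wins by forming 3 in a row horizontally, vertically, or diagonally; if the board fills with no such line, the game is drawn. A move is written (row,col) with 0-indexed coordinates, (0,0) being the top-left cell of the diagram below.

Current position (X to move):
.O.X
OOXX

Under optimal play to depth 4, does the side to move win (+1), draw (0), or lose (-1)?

ply 1, X at .O.X/OOXX | (0,0)=+0→XO.X/OOXX*; (0,2)=+0→.OXX/OOXX
ply 2, O at XO.X/OOXX | (0,2)=+0→XOOX/OOXX*
ply 3: XOOX/OOXX is terminal +0 (X); from .O.X/OOXX depth 4

value(.O.X/OOXX, X) = 0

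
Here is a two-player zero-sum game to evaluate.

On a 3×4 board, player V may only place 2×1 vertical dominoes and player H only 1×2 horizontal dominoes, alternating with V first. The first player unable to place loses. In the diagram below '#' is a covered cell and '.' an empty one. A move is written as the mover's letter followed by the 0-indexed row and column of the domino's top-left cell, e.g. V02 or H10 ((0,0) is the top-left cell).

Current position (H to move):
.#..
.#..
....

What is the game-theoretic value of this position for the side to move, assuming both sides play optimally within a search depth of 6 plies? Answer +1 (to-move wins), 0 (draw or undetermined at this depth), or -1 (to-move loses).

ply 1, H at .#../.#../.... | H02=-1→.###/.#../....; H12=+1→.#../.###/....*; H20=-1→.#../.#../##..; H21=-1→.#../.#../.##.; H22=-1→.#../.#../..##
ply 2, V at .#../.###/.... | V00=-1→##../####/....*; V10=-1→.#../####/#...
ply 3, H at ##../####/.... | H02=+1→####/####/....*; H20=+1→##../####/##..; H21=+1→##../####/.##.; H22=+1→##../####/..##
ply 4: ####/####/.... is terminal -1 (V); from .#../.#../.... depth 6

value(.#../.#../...., H) = +1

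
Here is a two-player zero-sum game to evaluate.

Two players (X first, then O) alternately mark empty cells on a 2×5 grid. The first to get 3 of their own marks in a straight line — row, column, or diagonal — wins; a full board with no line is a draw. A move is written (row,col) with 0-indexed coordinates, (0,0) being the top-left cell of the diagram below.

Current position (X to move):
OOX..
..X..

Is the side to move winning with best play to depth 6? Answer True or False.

ply 1, X at OOX../..X.. | (0,3)=+1→OOXX./..X..*; (0,4)=+1→OOX.X/..X..; (1,0)=+0→OOX../X.X..; (1,1)=+1→OOX../.XX..; (1,3)=+1→OOX../..XX.; (1,4)=+0→OOX../..X.X
ply 2, O at OOXX./..X.. | (0,4)=-1→OOXXO/..X..*; (1,0)=-1→OOXX./O.X..; (1,1)=-1→OOXX./.OX..; (1,3)=-1→OOXX./..XO.; (1,4)=-1→OOXX./..X.O
ply 3, X at OOXXO/..X.. | (1,0)=+0→OOXXO/X.X..; (1,1)=+1→OOXXO/.XX..*; (1,3)=+1→OOXXO/..XX.; (1,4)=+0→OOXXO/..X.X
ply 4, O at OOXXO/.XX.. | (1,0)=-1→OOXXO/OXX..*; (1,3)=-1→OOXXO/.XXO.; (1,4)=-1→OOXXO/.XX.O
ply 5, X at OOXXO/OXX.. | (1,3)=+1→OOXXO/OXXX.*; (1,4)=+0→OOXXO/OXX.X
ply 6: OOXXO/OXXX. is terminal -1 (O); from OOX../..X.. depth 6

X winning at [OOX../..X..]: True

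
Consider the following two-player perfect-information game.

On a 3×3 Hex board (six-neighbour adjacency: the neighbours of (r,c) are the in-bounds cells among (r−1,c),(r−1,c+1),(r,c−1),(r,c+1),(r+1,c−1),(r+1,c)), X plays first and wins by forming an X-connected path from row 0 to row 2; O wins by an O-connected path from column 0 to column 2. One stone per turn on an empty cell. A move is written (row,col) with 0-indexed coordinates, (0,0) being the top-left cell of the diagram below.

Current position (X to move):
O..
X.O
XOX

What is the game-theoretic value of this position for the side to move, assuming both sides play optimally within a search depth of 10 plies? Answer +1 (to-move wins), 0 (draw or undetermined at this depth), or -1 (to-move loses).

ply 1, X at O../X.O/XOX | (0,1)=+1→OX./X.O/XOX*; (0,2)=+1→O.X/X.O/XOX; (1,1)=+1→O../XXO/XOX
ply 2: OX./X.O/XOX is terminal -1 (O); from O../X.O/XOX depth 10

value(O../X.O/XOX, X) = +1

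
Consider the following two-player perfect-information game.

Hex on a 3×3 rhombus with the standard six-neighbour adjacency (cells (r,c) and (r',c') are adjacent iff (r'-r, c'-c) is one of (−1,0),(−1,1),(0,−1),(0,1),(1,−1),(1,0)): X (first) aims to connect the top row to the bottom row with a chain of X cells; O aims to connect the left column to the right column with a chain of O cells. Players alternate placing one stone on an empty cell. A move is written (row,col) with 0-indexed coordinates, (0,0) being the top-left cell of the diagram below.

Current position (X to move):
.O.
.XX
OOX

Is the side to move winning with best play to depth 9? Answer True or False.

X winning at [.O./.XX/OOX]: True

p1 X@[.O./.XX/OOX]: (0,0)[XO./.XX/OOX]+1* (0,2)[.OX/.XX/OOX]+1 (1,0)[.O./XXX/OOX]+1
p2 O@[XO./.XX/OOX]: (0,2)[XOO/.XX/OOX]-1* (1,0)[XO./OXX/OOX]-1
p3 X@[XOO/.XX/OOX]: (1,0)[XOO/XXX/OOX]+1*
p4 O@[XOO/XXX/OOX] terminal -1; root [.O./.XX/OOX] d9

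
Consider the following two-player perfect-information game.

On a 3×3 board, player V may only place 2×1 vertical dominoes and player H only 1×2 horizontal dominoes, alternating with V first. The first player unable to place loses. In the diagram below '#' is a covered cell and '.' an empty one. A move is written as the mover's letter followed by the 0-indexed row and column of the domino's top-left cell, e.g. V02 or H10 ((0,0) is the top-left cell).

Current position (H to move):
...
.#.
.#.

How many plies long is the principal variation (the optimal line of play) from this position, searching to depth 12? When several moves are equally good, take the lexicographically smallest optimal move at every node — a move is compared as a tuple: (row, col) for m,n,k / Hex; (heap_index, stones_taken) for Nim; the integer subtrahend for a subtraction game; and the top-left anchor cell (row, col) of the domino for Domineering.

PV length from [.../.#./.#.]: 2 plies

p1 H@[.../.#./.#.]: H00[##./.#./.#.]-1* H01[.##/.#./.#.]-1
p2 V@[##./.#./.#.]: V02[###/.##/.#.]+1* V10[##./##./##.]+1 V12[##./.##/.##]+1
p3 H@[###/.##/.#.] terminal -1; root [.../.#./.#.] d12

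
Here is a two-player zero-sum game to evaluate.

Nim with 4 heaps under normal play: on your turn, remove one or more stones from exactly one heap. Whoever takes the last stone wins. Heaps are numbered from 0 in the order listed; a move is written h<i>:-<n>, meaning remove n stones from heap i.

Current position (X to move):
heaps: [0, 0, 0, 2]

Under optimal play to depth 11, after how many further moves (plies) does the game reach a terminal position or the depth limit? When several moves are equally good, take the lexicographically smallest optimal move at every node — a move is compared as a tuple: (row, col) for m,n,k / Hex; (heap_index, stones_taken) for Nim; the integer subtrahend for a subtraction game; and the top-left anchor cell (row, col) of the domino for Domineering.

ply 1, X at (0,0,0,2) | h3:-1=-1→(0,0,0,1); h3:-2=+1→(0,0,0,0)*
ply 2: (0,0,0,0) is terminal -1 (O); from (0,0,0,2) depth 11

PV length from [(0,0,0,2)]: 1 ply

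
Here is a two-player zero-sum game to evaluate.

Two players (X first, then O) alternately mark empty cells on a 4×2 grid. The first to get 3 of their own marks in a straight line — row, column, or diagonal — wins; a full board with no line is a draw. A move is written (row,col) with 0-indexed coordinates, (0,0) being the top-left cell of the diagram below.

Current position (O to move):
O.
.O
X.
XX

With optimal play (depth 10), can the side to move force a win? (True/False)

O winning at [O./.O/X./XX]: False

[O./.O/X./XX] O move#1: (0,1):-1/OO/.O/X./XX, (1,0):+0/O./OO/X./XX*, (2,1):-1/O./.O/XO/XX
[O./OO/X./XX] X move#2: (0,1):+0/OX/OO/X./XX*, (2,1):+0/O./OO/XX/XX
[OX/OO/X./XX] O move#3: (2,1):+0/OX/OO/XO/XX*
[OX/OO/XO/XX] end (terminal +0, X#4); searched O./.O/X./XX to 10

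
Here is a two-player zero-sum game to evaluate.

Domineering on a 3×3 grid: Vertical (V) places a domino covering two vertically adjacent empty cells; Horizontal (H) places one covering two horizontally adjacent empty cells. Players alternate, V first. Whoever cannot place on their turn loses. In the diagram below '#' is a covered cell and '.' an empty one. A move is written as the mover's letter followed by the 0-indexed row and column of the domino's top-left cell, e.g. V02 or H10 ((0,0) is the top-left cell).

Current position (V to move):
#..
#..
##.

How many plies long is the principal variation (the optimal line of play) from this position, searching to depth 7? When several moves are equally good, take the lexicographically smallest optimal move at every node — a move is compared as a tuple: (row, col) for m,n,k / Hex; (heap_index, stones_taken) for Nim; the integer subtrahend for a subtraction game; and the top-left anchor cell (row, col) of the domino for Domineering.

PV length from [#../#../##.]: 1 ply

[#../#../##.] V move#1: V01:+1/##./##./##.*, V02:+1/#.#/#.#/##., V12:-1/#../#.#/###
[##./##./##.] end (terminal -1, H#2); searched #../#../##. to 7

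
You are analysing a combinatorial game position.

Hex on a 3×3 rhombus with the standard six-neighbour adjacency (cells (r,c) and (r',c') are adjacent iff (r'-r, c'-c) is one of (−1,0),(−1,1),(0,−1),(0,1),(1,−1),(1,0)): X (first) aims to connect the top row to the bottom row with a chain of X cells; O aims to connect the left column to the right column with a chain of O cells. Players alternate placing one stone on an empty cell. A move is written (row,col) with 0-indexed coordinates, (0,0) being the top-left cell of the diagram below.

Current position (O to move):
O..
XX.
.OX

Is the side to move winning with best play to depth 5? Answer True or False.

O winning at [O../XX./.OX]: False

[O../XX./.OX] O move#1: (0,1):-1/OO./XX./.OX*, (0,2):-1/O.O/XX./.OX, (1,2):-1/O../XXO/.OX, (2,0):-1/O../XX./OOX
[OO./XX./.OX] X move#2: (0,2):+1/OOX/XX./.OX*, (1,2):-1/OO./XXX/.OX, (2,0):-1/OO./XX./XOX
[OOX/XX./.OX] O move#3: (1,2):-1/OOX/XXO/.OX*, (2,0):-1/OOX/XX./OOX
[OOX/XXO/.OX] X move#4: (2,0):+1/OOX/XXO/XOX*
[OOX/XXO/XOX] end (terminal -1, O#5); searched O../XX./.OX to 5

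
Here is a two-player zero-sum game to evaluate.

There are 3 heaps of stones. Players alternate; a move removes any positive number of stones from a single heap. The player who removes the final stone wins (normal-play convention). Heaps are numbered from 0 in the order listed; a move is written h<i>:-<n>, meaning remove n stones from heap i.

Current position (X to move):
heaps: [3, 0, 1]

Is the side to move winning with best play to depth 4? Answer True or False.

[(3,0,1)] X move#1: h0:-1:-1/(2,0,1), h0:-2:+1/(1,0,1)*, h0:-3:-1/(0,0,1), h2:-1:-1/(3,0,0)
[(1,0,1)] O move#2: h0:-1:-1/(0,0,1)*, h2:-1:-1/(1,0,0)
[(0,0,1)] X move#3: h2:-1:+1/(0,0,0)*
[(0,0,0)] end (terminal -1, O#4); searched (3,0,1) to 4

X winning at [(3,0,1)]: True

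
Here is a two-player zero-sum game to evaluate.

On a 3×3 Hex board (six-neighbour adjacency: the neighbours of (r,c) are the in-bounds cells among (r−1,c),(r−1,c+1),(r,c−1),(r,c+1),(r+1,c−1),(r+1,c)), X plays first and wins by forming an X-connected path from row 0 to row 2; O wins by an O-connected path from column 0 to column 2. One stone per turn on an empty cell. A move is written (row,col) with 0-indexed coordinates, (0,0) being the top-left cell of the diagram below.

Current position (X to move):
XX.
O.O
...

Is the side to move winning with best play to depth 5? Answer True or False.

[XX./O.O/...] X move#1: (0,2):-1/XXX/O.O/..., (1,1):+1/XX./OXO/...*, (2,0):-1/XX./O.O/X.., (2,1):-1/XX./O.O/.X., (2,2):-1/XX./O.O/..X
[XX./OXO/...] O move#2: (0,2):-1/XXO/OXO/...*, (2,0):-1/XX./OXO/O.., (2,1):-1/XX./OXO/.O., (2,2):-1/XX./OXO/..O
[XXO/OXO/...] X move#3: (2,0):+1/XXO/OXO/X..*, (2,1):+1/XXO/OXO/.X., (2,2):+1/XXO/OXO/..X
[XXO/OXO/X..] end (terminal -1, O#4); searched XX./O.O/... to 5

X winning at [XX./O.O/...]: True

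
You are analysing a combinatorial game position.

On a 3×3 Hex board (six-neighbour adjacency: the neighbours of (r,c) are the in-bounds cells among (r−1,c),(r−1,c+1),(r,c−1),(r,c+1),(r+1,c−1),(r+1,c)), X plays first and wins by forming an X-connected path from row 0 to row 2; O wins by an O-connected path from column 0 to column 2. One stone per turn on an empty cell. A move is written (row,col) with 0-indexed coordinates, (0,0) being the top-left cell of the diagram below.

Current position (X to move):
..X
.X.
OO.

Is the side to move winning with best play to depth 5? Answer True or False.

[..X/.X./OO.] X move#1: (0,0):-1/X.X/.X./OO.*, (0,1):-1/.XX/.X./OO., (1,0):-1/..X/XX./OO., (1,2):-1/..X/.XX/OO., (2,2):-1/..X/.X./OOX
[X.X/.X./OO.] O move#2: (0,1):+1/XOX/.X./OO.*, (1,0):+1/X.X/OX./OO., (1,2):+1/X.X/.XO/OO., (2,2):+1/X.X/.X./OOO
[XOX/.X./OO.] X move#3: (1,0):-1/XOX/XX./OO.*, (1,2):-1/XOX/.XX/OO., (2,2):-1/XOX/.X./OOX
[XOX/XX./OO.] O move#4: (1,2):+1/XOX/XXO/OO.*, (2,2):+1/XOX/XX./OOO
[XOX/XXO/OO.] end (terminal -1, X#5); searched ..X/.X./OO. to 5

X winning at [..X/.X./OO.]: False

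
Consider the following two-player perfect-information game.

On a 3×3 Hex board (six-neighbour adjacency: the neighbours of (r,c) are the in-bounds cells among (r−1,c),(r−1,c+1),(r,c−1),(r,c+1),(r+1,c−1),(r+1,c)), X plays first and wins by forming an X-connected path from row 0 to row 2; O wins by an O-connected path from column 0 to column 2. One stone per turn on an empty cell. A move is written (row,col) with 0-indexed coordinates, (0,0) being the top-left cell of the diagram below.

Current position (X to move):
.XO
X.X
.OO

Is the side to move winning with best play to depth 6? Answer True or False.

X winning at [.XO/X.X/.OO]: True

[.XO/X.X/.OO] X move#1: (0,0):-1/XXO/X.X/.OO, (1,1):-1/.XO/XXX/.OO, (2,0):+1/.XO/X.X/XOO*
[.XO/X.X/XOO] end (terminal -1, O#2); searched .XO/X.X/.OO to 6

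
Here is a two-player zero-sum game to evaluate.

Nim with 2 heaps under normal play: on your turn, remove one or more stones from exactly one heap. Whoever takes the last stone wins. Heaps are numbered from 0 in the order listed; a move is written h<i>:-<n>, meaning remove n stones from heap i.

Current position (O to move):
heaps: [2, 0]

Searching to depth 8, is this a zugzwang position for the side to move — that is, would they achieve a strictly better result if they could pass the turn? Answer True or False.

zugzwang((2,0), O) = False

p1 O@[(2,0)]: h0:-1[(1,0)]-1 h0:-2[(0,0)]+1*
p2 X@[(0,0)] terminal -1; root [(2,0)] d8
suppose O passes — search the same position with X to move:
pass> p1 X@[(2,0)]: h0:-1[(1,0)]-1 h0:-2[(0,0)]+1*
pass> p2 O@[(0,0)] terminal -1; root [(2,0)] d8
for O: play +1, pass -1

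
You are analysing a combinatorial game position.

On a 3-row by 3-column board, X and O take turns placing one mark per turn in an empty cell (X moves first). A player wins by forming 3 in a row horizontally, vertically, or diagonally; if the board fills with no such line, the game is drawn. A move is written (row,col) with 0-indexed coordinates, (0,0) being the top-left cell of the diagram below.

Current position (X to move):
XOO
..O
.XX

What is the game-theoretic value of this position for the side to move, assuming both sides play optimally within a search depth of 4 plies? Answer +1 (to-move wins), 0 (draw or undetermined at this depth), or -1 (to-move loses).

value(XOO/..O/.XX, X) = +1

p1 X@[XOO/..O/.XX]: (1,0)[XOO/X.O/.XX]+1* (1,1)[XOO/.XO/.XX]+1 (2,0)[XOO/..O/XXX]+1
p2 O@[XOO/X.O/.XX]: (1,1)[XOO/XOO/.XX]-1* (2,0)[XOO/X.O/OXX]-1
p3 X@[XOO/XOO/.XX]: (2,0)[XOO/XOO/XXX]+1*
p4 O@[XOO/XOO/XXX] terminal -1; root [XOO/..O/.XX] d4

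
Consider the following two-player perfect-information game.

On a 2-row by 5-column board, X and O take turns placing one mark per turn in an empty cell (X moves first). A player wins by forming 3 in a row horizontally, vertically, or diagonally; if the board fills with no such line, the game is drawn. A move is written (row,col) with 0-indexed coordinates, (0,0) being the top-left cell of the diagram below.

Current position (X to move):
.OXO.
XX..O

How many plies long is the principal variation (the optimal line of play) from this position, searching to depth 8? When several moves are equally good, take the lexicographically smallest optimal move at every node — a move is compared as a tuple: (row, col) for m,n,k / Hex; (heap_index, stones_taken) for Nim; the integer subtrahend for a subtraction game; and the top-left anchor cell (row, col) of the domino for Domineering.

PV length from [.OXO./XX..O]: 1 ply

ply 1, X at .OXO./XX..O | (0,0)=+0→XOXO./XX..O; (0,4)=+0→.OXOX/XX..O; (1,2)=+1→.OXO./XXX.O*; (1,3)=+0→.OXO./XX.XO
ply 2: .OXO./XXX.O is terminal -1 (O); from .OXO./XX..O depth 8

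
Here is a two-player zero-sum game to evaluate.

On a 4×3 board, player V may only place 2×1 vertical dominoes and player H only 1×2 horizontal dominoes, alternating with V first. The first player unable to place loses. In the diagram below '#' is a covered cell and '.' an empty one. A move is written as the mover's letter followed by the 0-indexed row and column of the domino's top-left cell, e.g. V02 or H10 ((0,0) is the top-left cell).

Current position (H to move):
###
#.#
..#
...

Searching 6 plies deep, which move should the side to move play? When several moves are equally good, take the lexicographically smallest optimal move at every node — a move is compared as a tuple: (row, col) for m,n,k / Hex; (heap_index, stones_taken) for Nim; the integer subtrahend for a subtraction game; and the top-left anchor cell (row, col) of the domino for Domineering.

H's best at [###/#.#/..#/...]: H20

p1 H@[###/#.#/..#/...]: H20[###/#.#/###/...]+1* H30[###/#.#/..#/##.]-1 H31[###/#.#/..#/.##]-1
p2 V@[###/#.#/###/...] terminal -1; root [###/#.#/..#/...] d6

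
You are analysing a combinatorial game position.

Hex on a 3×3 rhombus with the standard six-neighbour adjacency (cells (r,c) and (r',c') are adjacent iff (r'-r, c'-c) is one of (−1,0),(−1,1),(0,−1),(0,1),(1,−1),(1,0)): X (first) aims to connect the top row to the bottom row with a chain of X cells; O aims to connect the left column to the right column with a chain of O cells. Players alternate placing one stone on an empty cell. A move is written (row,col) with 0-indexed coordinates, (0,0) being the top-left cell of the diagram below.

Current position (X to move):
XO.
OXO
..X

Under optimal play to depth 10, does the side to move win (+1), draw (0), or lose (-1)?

value(XO./OXO/..X, X) = +1

p1 X@[XO./OXO/..X]: (0,2)[XOX/OXO/..X]+1* (2,0)[XO./OXO/X.X]-1 (2,1)[XO./OXO/.XX]-1
p2 O@[XOX/OXO/..X]: (2,0)[XOX/OXO/O.X]-1* (2,1)[XOX/OXO/.OX]-1
p3 X@[XOX/OXO/O.X]: (2,1)[XOX/OXO/OXX]+1*
p4 O@[XOX/OXO/OXX] terminal -1; root [XO./OXO/..X] d10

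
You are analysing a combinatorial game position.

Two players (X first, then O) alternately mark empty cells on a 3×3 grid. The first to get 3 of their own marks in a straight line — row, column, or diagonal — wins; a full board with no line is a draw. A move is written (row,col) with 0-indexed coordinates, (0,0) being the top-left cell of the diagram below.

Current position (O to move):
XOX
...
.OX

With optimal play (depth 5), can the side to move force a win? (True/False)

O winning at [XOX/.../.OX]: True

ply 1, O at XOX/.../.OX | (1,0)=-1→XOX/O../.OX; (1,1)=+1→XOX/.O./.OX*; (1,2)=-1→XOX/..O/.OX; (2,0)=-1→XOX/.../OOX
ply 2: XOX/.O./.OX is terminal -1 (X); from XOX/.../.OX depth 5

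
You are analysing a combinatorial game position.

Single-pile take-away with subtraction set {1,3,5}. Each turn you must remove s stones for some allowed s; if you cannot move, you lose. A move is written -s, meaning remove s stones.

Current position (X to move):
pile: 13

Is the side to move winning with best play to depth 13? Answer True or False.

X winning at [13]: True

[13] X move#1: -1:+1/12*, -3:+1/10, -5:+1/8
[12] O move#2: -1:-1/11*, -3:-1/9, -5:-1/7
[11] X move#3: -1:+1/10*, -3:+1/8, -5:+1/6
[10] O move#4: -1:-1/9*, -3:-1/7, -5:-1/5
[9] X move#5: -1:+1/8*, -3:+1/6, -5:+1/4
[8] O move#6: -1:-1/7*, -3:-1/5, -5:-1/3
[7] X move#7: -1:+1/6*, -3:+1/4, -5:+1/2
[6] O move#8: -1:-1/5*, -3:-1/3, -5:-1/1
[5] X move#9: -1:+1/4*, -3:+1/2, -5:+1/0
[4] O move#10: -1:-1/3*, -3:-1/1
[3] X move#11: -1:+1/2*, -3:+1/0
[2] O move#12: -1:-1/1*
[1] X move#13: -1:+1/0*
[0] end (terminal -1, O#14); searched 13 to 13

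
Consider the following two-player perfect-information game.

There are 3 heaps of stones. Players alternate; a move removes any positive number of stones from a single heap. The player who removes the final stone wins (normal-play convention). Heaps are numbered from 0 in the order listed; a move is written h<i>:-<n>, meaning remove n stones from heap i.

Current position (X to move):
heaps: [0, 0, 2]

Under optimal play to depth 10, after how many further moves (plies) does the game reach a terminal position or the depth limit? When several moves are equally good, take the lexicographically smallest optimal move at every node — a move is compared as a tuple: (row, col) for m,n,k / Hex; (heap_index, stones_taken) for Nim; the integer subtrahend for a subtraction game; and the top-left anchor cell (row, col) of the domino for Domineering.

[(0,0,2)] X move#1: h2:-1:-1/(0,0,1), h2:-2:+1/(0,0,0)*
[(0,0,0)] end (terminal -1, O#2); searched (0,0,2) to 10

PV length from [(0,0,2)]: 1 ply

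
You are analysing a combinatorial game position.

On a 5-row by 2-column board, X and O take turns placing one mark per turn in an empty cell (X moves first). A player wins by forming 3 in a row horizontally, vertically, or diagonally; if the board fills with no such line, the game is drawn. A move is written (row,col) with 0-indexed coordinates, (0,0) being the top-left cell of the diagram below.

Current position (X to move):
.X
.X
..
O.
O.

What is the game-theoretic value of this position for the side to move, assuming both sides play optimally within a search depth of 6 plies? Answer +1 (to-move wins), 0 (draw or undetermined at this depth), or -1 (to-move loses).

value(.X/.X/../O./O., X) = +1

p1 X@[.X/.X/../O./O.]: (0,0)[XX/.X/../O./O.]-1 (1,0)[.X/XX/../O./O.]-1 (2,0)[.X/.X/X./O./O.]+0 (2,1)[.X/.X/.X/O./O.]+1* (3,1)[.X/.X/../OX/O.]-1 (4,1)[.X/.X/../O./OX]-1
p2 O@[.X/.X/.X/O./O.] terminal -1; root [.X/.X/../O./O.] d6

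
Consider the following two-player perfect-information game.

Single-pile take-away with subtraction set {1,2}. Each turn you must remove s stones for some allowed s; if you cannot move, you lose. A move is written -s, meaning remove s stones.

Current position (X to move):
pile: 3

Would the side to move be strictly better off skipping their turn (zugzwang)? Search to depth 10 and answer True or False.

zugzwang(3, X) = True

p1 X@[3]: -1[2]-1* -2[1]-1
p2 O@[2]: -1[1]-1 -2[0]+1*
p3 X@[0] terminal -1; root [3] d10
suppose X passes — search the same position with O to move:
pass> p1 O@[3]: -1[2]-1* -2[1]-1
pass> p2 X@[2]: -1[1]-1 -2[0]+1*
pass> p3 O@[0] terminal -1; root [3] d10
for X: play -1, pass +1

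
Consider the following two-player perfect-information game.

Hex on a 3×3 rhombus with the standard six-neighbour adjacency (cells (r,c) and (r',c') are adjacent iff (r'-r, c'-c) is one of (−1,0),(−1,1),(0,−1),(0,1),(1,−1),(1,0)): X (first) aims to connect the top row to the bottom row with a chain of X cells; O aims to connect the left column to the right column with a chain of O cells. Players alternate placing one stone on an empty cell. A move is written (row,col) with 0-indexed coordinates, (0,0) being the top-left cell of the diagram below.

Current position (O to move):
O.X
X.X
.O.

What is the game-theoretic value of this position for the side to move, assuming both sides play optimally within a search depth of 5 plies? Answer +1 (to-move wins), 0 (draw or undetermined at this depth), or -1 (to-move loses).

value(O.X/X.X/.O., O) = -1

p1 O@[O.X/X.X/.O.]: (0,1)[OOX/X.X/.O.]-1* (1,1)[O.X/XOX/.O.]-1 (2,0)[O.X/X.X/OO.]-1 (2,2)[O.X/X.X/.OO]-1
p2 X@[OOX/X.X/.O.]: (1,1)[OOX/XXX/.O.]+1* (2,0)[OOX/X.X/XO.]+1 (2,2)[OOX/X.X/.OX]+1
p3 O@[OOX/XXX/.O.]: (2,0)[OOX/XXX/OO.]-1* (2,2)[OOX/XXX/.OO]-1
p4 X@[OOX/XXX/OO.]: (2,2)[OOX/XXX/OOX]+1*
p5 O@[OOX/XXX/OOX] terminal -1; root [O.X/X.X/.O.] d5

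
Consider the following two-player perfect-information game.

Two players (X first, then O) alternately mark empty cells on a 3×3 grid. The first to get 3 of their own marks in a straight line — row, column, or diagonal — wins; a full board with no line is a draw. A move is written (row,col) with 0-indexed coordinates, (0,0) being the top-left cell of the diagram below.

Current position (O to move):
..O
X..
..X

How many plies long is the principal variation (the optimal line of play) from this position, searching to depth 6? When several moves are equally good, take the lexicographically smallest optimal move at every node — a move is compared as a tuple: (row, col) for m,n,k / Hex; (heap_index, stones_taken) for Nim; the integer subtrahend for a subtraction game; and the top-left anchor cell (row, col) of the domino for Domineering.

PV length from [..O/X../..X]: 6 plies

p1 O@[..O/X../..X]: (0,0)[O.O/X../..X]+0* (0,1)[.OO/X../..X]-1 (1,1)[..O/XO./..X]-1 (1,2)[..O/X.O/..X]-1 (2,0)[..O/X../O.X]-1 (2,1)[..O/X../.OX]-1
p2 X@[O.O/X../..X]: (0,1)[OXO/X../..X]+0* (1,1)[O.O/XX./..X]-1 (1,2)[O.O/X.X/..X]-1 (2,0)[O.O/X../X.X]-1 (2,1)[O.O/X../.XX]-1
p3 O@[OXO/X../..X]: (1,1)[OXO/XO./..X]+0* (1,2)[OXO/X.O/..X]-1 (2,0)[OXO/X../O.X]-1 (2,1)[OXO/X../.OX]+0
p4 X@[OXO/XO./..X]: (1,2)[OXO/XOX/..X]-1 (2,0)[OXO/XO./X.X]+0* (2,1)[OXO/XO./.XX]-1
p5 O@[OXO/XO./X.X]: (1,2)[OXO/XOO/X.X]-1 (2,1)[OXO/XO./XOX]+0*
p6 X@[OXO/XO./XOX]: (1,2)[OXO/XOX/XOX]+0*
p7 O@[OXO/XOX/XOX] terminal +0; root [..O/X../..X] d6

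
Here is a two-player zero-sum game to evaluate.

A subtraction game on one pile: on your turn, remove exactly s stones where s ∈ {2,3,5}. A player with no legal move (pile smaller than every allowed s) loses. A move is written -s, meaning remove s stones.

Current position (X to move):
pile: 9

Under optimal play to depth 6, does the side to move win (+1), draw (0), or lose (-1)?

value(9, X) = +1

ply 1, X at 9 | -2=+1→7*; -3=-1→6; -5=-1→4
ply 2, O at 7 | -2=-1→5*; -3=-1→4; -5=-1→2
ply 3, X at 5 | -2=-1→3; -3=-1→2; -5=+1→0*
ply 4: 0 is terminal -1 (O); from 9 depth 6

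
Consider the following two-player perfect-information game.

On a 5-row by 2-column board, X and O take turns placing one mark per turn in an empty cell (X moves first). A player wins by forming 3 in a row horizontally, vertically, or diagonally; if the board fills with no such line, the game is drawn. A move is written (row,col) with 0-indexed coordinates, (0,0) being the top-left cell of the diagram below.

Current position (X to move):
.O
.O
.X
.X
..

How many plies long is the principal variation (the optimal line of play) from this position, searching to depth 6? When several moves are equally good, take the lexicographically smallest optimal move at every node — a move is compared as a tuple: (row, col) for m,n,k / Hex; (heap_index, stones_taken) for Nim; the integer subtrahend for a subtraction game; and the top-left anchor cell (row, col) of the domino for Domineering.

PV length from [.O/.O/.X/.X/..]: 5 plies

[.O/.O/.X/.X/..] X move#1: (0,0):+0/XO/.O/.X/.X/.., (1,0):+1/.O/XO/.X/.X/..*, (2,0):+1/.O/.O/XX/.X/.., (3,0):+1/.O/.O/.X/XX/.., (4,0):+0/.O/.O/.X/.X/X., (4,1):+1/.O/.O/.X/.X/.X
[.O/XO/.X/.X/..] O move#2: (0,0):-1/OO/XO/.X/.X/..*, (2,0):-1/.O/XO/OX/.X/.., (3,0):-1/.O/XO/.X/OX/.., (4,0):-1/.O/XO/.X/.X/O., (4,1):-1/.O/XO/.X/.X/.O
[OO/XO/.X/.X/..] X move#3: (2,0):+1/OO/XO/XX/.X/..*, (3,0):+1/OO/XO/.X/XX/.., (4,0):+0/OO/XO/.X/.X/X., (4,1):+1/OO/XO/.X/.X/.X
[OO/XO/XX/.X/..] O move#4: (3,0):-1/OO/XO/XX/OX/..*, (4,0):-1/OO/XO/XX/.X/O., (4,1):-1/OO/XO/XX/.X/.O
[OO/XO/XX/OX/..] X move#5: (4,0):+0/OO/XO/XX/OX/X., (4,1):+1/OO/XO/XX/OX/.X*
[OO/XO/XX/OX/.X] end (terminal -1, O#6); searched .O/.O/.X/.X/.. to 6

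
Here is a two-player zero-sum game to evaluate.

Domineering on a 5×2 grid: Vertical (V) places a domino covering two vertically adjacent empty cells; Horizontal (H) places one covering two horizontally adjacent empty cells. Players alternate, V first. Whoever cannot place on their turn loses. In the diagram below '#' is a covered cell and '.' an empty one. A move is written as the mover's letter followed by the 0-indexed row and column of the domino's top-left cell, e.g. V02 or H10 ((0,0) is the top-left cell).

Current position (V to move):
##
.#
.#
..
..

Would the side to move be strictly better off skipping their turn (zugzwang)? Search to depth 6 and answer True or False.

zugzwang(##/.#/.#/../.., V) = False

[##/.#/.#/../..] V move#1: V10:-1/##/##/##/../.., V20:-1/##/.#/##/#./.., V30:+1/##/.#/.#/#./#.*, V31:+1/##/.#/.#/.#/.#
[##/.#/.#/#./#.] end (terminal -1, H#2); searched ##/.#/.#/../.. to 6
if V skipped the turn, H would face:
~ [##/.#/.#/../..] H move#1: H30:+1/##/.#/.#/##/..*, H40:-1/##/.#/.#/../##
~ [##/.#/.#/##/..] V move#2: V10:-1/##/##/##/##/..*
~ [##/##/##/##/..] H move#3: H40:+1/##/##/##/##/##*
~ [##/##/##/##/##] end (terminal -1, V#4); searched ##/.#/.#/../.. to 6
compare (V): move=+1 vs pass=-1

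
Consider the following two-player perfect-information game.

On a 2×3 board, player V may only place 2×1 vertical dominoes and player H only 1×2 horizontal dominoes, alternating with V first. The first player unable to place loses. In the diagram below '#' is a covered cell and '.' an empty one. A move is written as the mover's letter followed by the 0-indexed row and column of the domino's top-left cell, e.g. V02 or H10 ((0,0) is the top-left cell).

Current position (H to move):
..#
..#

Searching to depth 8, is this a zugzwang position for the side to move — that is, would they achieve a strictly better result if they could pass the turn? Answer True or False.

zugzwang(..#/..#, H) = False

p1 H@[..#/..#]: H00[###/..#]+1* H10[..#/###]+1
p2 V@[###/..#] terminal -1; root [..#/..#] d8
pass branch (V moves first from the same position):
  | p1 V@[..#/..#]: V00[#.#/#.#]+1* V01[.##/.##]+1
  | p2 H@[#.#/#.#] terminal -1; root [..#/..#] d8
H moving scores +1; H passing scores -1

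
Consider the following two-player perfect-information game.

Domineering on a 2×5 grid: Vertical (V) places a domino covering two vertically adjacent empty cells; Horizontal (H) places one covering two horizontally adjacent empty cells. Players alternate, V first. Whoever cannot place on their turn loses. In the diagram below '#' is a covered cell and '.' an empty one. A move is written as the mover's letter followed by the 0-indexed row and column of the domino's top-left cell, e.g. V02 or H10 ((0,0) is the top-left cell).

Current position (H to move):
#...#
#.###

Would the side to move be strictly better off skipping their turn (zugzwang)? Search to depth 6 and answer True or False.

p1 H@[#...#/#.###]: H01[###.#/#.###]+1* H02[#.###/#.###]-1
p2 V@[###.#/#.###] terminal -1; root [#...#/#.###] d6
if H skipped the turn, V would face:
~ p1 V@[#...#/#.###]: V01[##..#/#####]-1*
~ p2 H@[##..#/#####]: H02[#####/#####]+1*
~ p3 V@[#####/#####] terminal -1; root [#...#/#.###] d6
compare (H): move=+1 vs pass=+1

zugzwang(#...#/#.###, H) = False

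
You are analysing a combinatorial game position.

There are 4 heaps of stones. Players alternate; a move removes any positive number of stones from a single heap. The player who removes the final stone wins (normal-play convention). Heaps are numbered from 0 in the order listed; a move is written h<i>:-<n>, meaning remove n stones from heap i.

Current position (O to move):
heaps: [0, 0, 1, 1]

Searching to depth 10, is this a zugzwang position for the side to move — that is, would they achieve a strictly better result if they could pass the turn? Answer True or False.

zugzwang((0,0,1,1), O) = True

p1 O@[(0,0,1,1)]: h2:-1[(0,0,0,1)]-1* h3:-1[(0,0,1,0)]-1
p2 X@[(0,0,0,1)]: h3:-1[(0,0,0,0)]+1*
p3 O@[(0,0,0,0)] terminal -1; root [(0,0,1,1)] d10
suppose O passes — search the same position with X to move:
pass> p1 X@[(0,0,1,1)]: h2:-1[(0,0,0,1)]-1* h3:-1[(0,0,1,0)]-1
pass> p2 O@[(0,0,0,1)]: h3:-1[(0,0,0,0)]+1*
pass> p3 X@[(0,0,0,0)] terminal -1; root [(0,0,1,1)] d10
for O: play -1, pass +1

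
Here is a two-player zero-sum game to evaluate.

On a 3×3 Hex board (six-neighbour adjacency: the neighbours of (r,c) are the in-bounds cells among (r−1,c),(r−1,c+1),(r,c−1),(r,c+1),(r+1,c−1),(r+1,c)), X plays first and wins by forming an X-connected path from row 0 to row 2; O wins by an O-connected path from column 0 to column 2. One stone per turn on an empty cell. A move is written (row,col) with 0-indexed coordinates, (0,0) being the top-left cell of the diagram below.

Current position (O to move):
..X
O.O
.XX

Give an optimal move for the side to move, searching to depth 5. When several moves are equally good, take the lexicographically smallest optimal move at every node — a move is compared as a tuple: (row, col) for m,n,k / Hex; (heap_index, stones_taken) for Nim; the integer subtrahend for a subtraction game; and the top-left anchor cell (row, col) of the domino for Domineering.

[..X/O.O/.XX] O move#1: (0,0):-1/O.X/O.O/.XX, (0,1):-1/.OX/O.O/.XX, (1,1):+1/..X/OOO/.XX*, (2,0):-1/..X/O.O/OXX
[..X/OOO/.XX] end (terminal -1, X#2); searched ..X/O.O/.XX to 5

O's best at [..X/O.O/.XX]: (1,1)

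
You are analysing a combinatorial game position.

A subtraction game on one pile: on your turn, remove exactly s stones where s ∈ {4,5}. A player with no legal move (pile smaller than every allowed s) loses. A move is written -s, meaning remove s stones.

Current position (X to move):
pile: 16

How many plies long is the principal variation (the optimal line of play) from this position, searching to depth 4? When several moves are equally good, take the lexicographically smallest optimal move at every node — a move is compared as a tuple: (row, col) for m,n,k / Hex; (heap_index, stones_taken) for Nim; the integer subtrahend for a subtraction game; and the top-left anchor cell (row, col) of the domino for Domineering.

p1 X@[16]: -4[12]+1* -5[11]+1
p2 O@[12]: -4[8]-1* -5[7]-1
p3 X@[8]: -4[4]-1 -5[3]+1*
p4 O@[3] terminal -1; root [16] d4

PV length from [16]: 3 plies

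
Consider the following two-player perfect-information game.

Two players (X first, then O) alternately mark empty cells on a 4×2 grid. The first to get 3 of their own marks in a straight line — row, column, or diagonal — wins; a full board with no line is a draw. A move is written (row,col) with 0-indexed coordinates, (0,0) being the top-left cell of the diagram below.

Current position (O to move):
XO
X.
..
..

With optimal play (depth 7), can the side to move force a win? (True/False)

p1 O@[XO/X./../..]: (1,1)[XO/XO/../..]-1 (2,0)[XO/X./O./..]+0* (2,1)[XO/X./.O/..]-1 (3,0)[XO/X./../O.]-1 (3,1)[XO/X./../.O]-1
p2 X@[XO/X./O./..]: (1,1)[XO/XX/O./..]+0* (2,1)[XO/X./OX/..]+0 (3,0)[XO/X./O./X.]+0 (3,1)[XO/X./O./.X]+0
p3 O@[XO/XX/O./..]: (2,1)[XO/XX/OO/..]+0* (3,0)[XO/XX/O./O.]+0 (3,1)[XO/XX/O./.O]+0
p4 X@[XO/XX/OO/..]: (3,0)[XO/XX/OO/X.]+0* (3,1)[XO/XX/OO/.X]+0
p5 O@[XO/XX/OO/X.]: (3,1)[XO/XX/OO/XO]+0*
p6 X@[XO/XX/OO/XO] terminal +0; root [XO/X./../..] d7

O winning at [XO/X./../..]: False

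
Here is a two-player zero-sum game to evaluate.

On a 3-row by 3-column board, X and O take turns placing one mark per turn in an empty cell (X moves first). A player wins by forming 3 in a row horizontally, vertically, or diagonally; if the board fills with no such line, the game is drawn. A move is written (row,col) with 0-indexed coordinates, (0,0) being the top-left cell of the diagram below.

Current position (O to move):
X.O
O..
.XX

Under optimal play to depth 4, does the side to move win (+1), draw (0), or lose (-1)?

value(X.O/O../.XX, O) = -1

p1 O@[X.O/O../.XX]: (0,1)[XOO/O../.XX]-1* (1,1)[X.O/OO./.XX]-1 (1,2)[X.O/O.O/.XX]-1 (2,0)[X.O/O../OXX]-1
p2 X@[XOO/O../.XX]: (1,1)[XOO/OX./.XX]+1* (1,2)[XOO/O.X/.XX]+1 (2,0)[XOO/O../XXX]+1
p3 O@[XOO/OX./.XX] terminal -1; root [X.O/O../.XX] d4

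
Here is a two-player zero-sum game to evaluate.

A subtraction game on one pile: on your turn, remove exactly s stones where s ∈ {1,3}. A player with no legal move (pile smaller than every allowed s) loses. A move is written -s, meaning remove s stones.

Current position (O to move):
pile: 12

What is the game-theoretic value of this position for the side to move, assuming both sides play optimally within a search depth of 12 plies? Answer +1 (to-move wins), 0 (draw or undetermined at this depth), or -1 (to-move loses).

[12] O move#1: -1:-1/11*, -3:-1/9
[11] X move#2: -1:+1/10*, -3:+1/8
[10] O move#3: -1:-1/9*, -3:-1/7
[9] X move#4: -1:+1/8*, -3:+1/6
[8] O move#5: -1:-1/7*, -3:-1/5
[7] X move#6: -1:+1/6*, -3:+1/4
[6] O move#7: -1:-1/5*, -3:-1/3
[5] X move#8: -1:+1/4*, -3:+1/2
[4] O move#9: -1:-1/3*, -3:-1/1
[3] X move#10: -1:+1/2*, -3:+1/0
[2] O move#11: -1:-1/1*
[1] X move#12: -1:+1/0*
[0] end (terminal -1, O#13); searched 12 to 12

value(12, O) = -1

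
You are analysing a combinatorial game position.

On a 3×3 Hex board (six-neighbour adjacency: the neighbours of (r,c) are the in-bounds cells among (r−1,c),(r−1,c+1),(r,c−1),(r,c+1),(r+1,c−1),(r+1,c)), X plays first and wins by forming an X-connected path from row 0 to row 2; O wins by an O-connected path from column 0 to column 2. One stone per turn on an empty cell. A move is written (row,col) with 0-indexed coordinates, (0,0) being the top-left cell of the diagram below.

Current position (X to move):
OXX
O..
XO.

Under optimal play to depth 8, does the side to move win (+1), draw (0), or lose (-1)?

value(OXX/O../XO., X) = +1

p1 X@[OXX/O../XO.]: (1,1)[OXX/OX./XO.]+1* (1,2)[OXX/O.X/XO.]+1 (2,2)[OXX/O../XOX]+1
p2 O@[OXX/OX./XO.] terminal -1; root [OXX/O../XO.] d8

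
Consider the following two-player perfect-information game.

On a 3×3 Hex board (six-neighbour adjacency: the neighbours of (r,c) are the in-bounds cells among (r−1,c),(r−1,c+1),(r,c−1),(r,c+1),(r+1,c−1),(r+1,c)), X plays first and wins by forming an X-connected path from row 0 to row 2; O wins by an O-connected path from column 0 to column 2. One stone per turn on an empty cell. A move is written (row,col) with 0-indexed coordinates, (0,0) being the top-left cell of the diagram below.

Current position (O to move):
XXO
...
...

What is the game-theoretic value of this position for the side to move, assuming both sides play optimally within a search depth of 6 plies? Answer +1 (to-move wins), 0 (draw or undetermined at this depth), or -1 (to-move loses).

ply 1, O at XXO/.../... | (1,0)=-1→XXO/O../...; (1,1)=+1→XXO/.O./...*; (1,2)=-1→XXO/..O/...; (2,0)=+1→XXO/.../O..; (2,1)=-1→XXO/.../.O.; (2,2)=-1→XXO/.../..O
ply 2, X at XXO/.O./... | (1,0)=-1→XXO/XO./...*; (1,2)=-1→XXO/.OX/...; (2,0)=-1→XXO/.O./X..; (2,1)=-1→XXO/.O./.X.; (2,2)=-1→XXO/.O./..X
ply 3, O at XXO/XO./... | (1,2)=-1→XXO/XOO/...; (2,0)=+1→XXO/XO./O..*; (2,1)=-1→XXO/XO./.O.; (2,2)=-1→XXO/XO./..O
ply 4: XXO/XO./O.. is terminal -1 (X); from XXO/.../... depth 6

value(XXO/.../..., O) = +1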